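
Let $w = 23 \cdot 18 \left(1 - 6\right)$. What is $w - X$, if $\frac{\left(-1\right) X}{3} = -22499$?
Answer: $-69567$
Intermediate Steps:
$X = 67497$ ($X = \left(-3\right) \left(-22499\right) = 67497$)
$w = -2070$ ($w = 414 \left(1 - 6\right) = 414 \left(-5\right) = -2070$)
$w - X = -2070 - 67497 = -69567$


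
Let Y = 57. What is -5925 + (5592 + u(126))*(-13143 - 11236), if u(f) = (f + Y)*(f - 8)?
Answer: -662773419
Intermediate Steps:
u(f) = (-8 + f)*(57 + f) (u(f) = (f + 57)*(f - 8) = (57 + f)*(-8 + f) = (-8 + f)*(57 + f))
-5925 + (5592 + u(126))*(-13143 - 11236) = -5925 + (5592 + (-456 + 126**2 + 49*126))*(-13143 - 11236) = -5925 + (5592 + (-456 + 15876 + 6174))*(-24379) = -5925 + (5592 + 21594)*(-24379) = -5925 + 27186*(-24379) = -5925 - 662767494 = -662773419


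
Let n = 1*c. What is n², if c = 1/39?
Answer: 1/1521 ≈ 0.00065746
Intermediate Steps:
c = 1/39 ≈ 0.025641
n = 1/39 (n = 1*(1/39) = 1/39 ≈ 0.025641)
n² = (1/39)² = 1/1521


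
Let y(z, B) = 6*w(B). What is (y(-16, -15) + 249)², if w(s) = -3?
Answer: 53361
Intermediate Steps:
y(z, B) = -18 (y(z, B) = 6*(-3) = -18)
(y(-16, -15) + 249)² = (-18 + 249)² = 231² = 53361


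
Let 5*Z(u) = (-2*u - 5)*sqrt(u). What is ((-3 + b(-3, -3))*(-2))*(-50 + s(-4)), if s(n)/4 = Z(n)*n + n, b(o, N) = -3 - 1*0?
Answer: -792 - 1152*I/5 ≈ -792.0 - 230.4*I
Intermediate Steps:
b(o, N) = -3 (b(o, N) = -3 + 0 = -3)
Z(u) = sqrt(u)*(-5 - 2*u)/5 (Z(u) = ((-2*u - 5)*sqrt(u))/5 = ((-5 - 2*u)*sqrt(u))/5 = (sqrt(u)*(-5 - 2*u))/5 = sqrt(u)*(-5 - 2*u)/5)
s(n) = 4*n + 4*n**(3/2)*(-5 - 2*n)/5 (s(n) = 4*((sqrt(n)*(-5 - 2*n)/5)*n + n) = 4*(n**(3/2)*(-5 - 2*n)/5 + n) = 4*(n + n**(3/2)*(-5 - 2*n)/5) = 4*n + 4*n**(3/2)*(-5 - 2*n)/5)
((-3 + b(-3, -3))*(-2))*(-50 + s(-4)) = ((-3 - 3)*(-2))*(-50 - 4/5*(-4)*(-5 + sqrt(-4)*(5 + 2*(-4)))) = (-6*(-2))*(-50 - 4/5*(-4)*(-5 + (2*I)*(5 - 8))) = 12*(-50 - 4/5*(-4)*(-5 + (2*I)*(-3))) = 12*(-50 - 4/5*(-4)*(-5 - 6*I)) = 12*(-50 + (-16 - 96*I/5)) = 12*(-66 - 96*I/5) = -792 - 1152*I/5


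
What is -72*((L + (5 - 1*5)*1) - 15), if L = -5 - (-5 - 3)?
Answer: 864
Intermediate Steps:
L = 3 (L = -5 - 1*(-8) = -5 + 8 = 3)
-72*((L + (5 - 1*5)*1) - 15) = -72*((3 + (5 - 1*5)*1) - 15) = -72*((3 + (5 - 5)*1) - 15) = -72*((3 + 0*1) - 15) = -72*((3 + 0) - 15) = -72*(3 - 15) = -72*(-12) = 864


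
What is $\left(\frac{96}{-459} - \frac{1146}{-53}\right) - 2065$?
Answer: $- \frac{16571443}{8109} \approx -2043.6$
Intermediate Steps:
$\left(\frac{96}{-459} - \frac{1146}{-53}\right) - 2065 = \left(96 \left(- \frac{1}{459}\right) - - \frac{1146}{53}\right) - 2065 = \left(- \frac{32}{153} + \frac{1146}{53}\right) - 2065 = \frac{173642}{8109} - 2065 = - \frac{16571443}{8109}$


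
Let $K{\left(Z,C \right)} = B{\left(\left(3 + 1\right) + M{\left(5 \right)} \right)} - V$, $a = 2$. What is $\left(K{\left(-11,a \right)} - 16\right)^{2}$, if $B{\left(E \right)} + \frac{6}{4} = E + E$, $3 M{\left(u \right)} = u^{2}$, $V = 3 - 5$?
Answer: $\frac{3025}{36} \approx 84.028$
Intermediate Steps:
$V = -2$ ($V = 3 - 5 = -2$)
$M{\left(u \right)} = \frac{u^{2}}{3}$
$B{\left(E \right)} = - \frac{3}{2} + 2 E$ ($B{\left(E \right)} = - \frac{3}{2} + \left(E + E\right) = - \frac{3}{2} + 2 E$)
$K{\left(Z,C \right)} = \frac{151}{6}$ ($K{\left(Z,C \right)} = \left(- \frac{3}{2} + 2 \left(\left(3 + 1\right) + \frac{5^{2}}{3}\right)\right) - -2 = \left(- \frac{3}{2} + 2 \left(4 + \frac{1}{3} \cdot 25\right)\right) + 2 = \left(- \frac{3}{2} + 2 \left(4 + \frac{25}{3}\right)\right) + 2 = \left(- \frac{3}{2} + 2 \cdot \frac{37}{3}\right) + 2 = \left(- \frac{3}{2} + \frac{74}{3}\right) + 2 = \frac{139}{6} + 2 = \frac{151}{6}$)
$\left(K{\left(-11,a \right)} - 16\right)^{2} = \left(\frac{151}{6} - 16\right)^{2} = \left(\frac{55}{6}\right)^{2} = \frac{3025}{36}$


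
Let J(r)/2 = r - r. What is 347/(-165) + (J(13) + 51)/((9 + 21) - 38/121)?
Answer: -228209/592680 ≈ -0.38505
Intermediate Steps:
J(r) = 0 (J(r) = 2*(r - r) = 2*0 = 0)
347/(-165) + (J(13) + 51)/((9 + 21) - 38/121) = 347/(-165) + (0 + 51)/((9 + 21) - 38/121) = 347*(-1/165) + 51/(30 - 38*1/121) = -347/165 + 51/(30 - 38/121) = -347/165 + 51/(3592/121) = -347/165 + 51*(121/3592) = -347/165 + 6171/3592 = -228209/592680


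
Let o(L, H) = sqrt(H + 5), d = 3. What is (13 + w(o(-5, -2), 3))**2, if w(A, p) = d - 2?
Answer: 196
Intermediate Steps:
o(L, H) = sqrt(5 + H)
w(A, p) = 1 (w(A, p) = 3 - 2 = 1)
(13 + w(o(-5, -2), 3))**2 = (13 + 1)**2 = 14**2 = 196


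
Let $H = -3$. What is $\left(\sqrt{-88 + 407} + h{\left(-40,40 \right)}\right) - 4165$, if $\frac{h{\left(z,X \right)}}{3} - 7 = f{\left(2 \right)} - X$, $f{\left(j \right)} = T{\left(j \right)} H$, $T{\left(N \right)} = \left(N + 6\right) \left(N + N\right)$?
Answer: $-4552 + \sqrt{319} \approx -4534.1$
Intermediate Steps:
$T{\left(N \right)} = 2 N \left(6 + N\right)$ ($T{\left(N \right)} = \left(6 + N\right) 2 N = 2 N \left(6 + N\right)$)
$f{\left(j \right)} = - 6 j \left(6 + j\right)$ ($f{\left(j \right)} = 2 j \left(6 + j\right) \left(-3\right) = - 6 j \left(6 + j\right)$)
$h{\left(z,X \right)} = -267 - 3 X$ ($h{\left(z,X \right)} = 21 + 3 \left(\left(-6\right) 2 \left(6 + 2\right) - X\right) = 21 + 3 \left(\left(-6\right) 2 \cdot 8 - X\right) = 21 + 3 \left(-96 - X\right) = 21 - \left(288 + 3 X\right) = -267 - 3 X$)
$\left(\sqrt{-88 + 407} + h{\left(-40,40 \right)}\right) - 4165 = \left(\sqrt{-88 + 407} - 387\right) - 4165 = \left(\sqrt{319} - 387\right) - 4165 = \left(-387 + \sqrt{319}\right) - 4165 = -4552 + \sqrt{319}$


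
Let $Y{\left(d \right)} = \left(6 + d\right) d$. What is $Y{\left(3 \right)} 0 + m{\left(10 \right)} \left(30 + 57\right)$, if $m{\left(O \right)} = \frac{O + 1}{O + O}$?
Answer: $\frac{957}{20} \approx 47.85$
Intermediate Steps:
$m{\left(O \right)} = \frac{1 + O}{2 O}$
$Y{\left(d \right)} = d \left(6 + d\right)$
$Y{\left(3 \right)} 0 + m{\left(10 \right)} \left(30 + 57\right) = 3 \left(6 + 3\right) 0 + \frac{1 + 10}{2 \cdot 10} \left(30 + 57\right) = 3 \cdot 9 \cdot 0 + \frac{1}{2} \cdot \frac{1}{10} \cdot 11 \cdot 87 = 27 \cdot 0 + \frac{11}{20} \cdot 87 = 0 + \frac{957}{20} = \frac{957}{20}$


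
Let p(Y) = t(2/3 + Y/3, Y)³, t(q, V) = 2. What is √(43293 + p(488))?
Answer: √43301 ≈ 208.09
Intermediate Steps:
p(Y) = 8 (p(Y) = 2³ = 8)
√(43293 + p(488)) = √(43293 + 8) = √43301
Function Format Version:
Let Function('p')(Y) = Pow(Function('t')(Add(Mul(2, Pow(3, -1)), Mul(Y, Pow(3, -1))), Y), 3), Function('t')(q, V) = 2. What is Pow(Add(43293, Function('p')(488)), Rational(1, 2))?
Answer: Pow(43301, Rational(1, 2)) ≈ 208.09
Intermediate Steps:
Function('p')(Y) = 8 (Function('p')(Y) = Pow(2, 3) = 8)
Pow(Add(43293, Function('p')(488)), Rational(1, 2)) = Pow(Add(43293, 8), Rational(1, 2)) = Pow(43301, Rational(1, 2))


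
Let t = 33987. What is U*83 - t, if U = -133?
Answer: -45026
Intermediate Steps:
U*83 - t = -133*83 - 1*33987 = -11039 - 33987 = -45026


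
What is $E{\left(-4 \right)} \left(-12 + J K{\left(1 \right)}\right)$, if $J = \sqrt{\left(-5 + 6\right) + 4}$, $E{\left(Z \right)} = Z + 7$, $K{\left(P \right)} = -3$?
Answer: $-36 - 9 \sqrt{5} \approx -56.125$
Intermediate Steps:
$E{\left(Z \right)} = 7 + Z$
$J = \sqrt{5}$ ($J = \sqrt{1 + 4} = \sqrt{5} \approx 2.2361$)
$E{\left(-4 \right)} \left(-12 + J K{\left(1 \right)}\right) = \left(7 - 4\right) \left(-12 + \sqrt{5} \left(-3\right)\right) = 3 \left(-12 - 3 \sqrt{5}\right) = -36 - 9 \sqrt{5}$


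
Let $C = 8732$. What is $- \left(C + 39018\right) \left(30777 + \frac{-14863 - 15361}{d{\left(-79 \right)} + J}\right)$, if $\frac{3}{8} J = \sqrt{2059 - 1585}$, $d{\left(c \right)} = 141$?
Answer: $- \frac{72180372371250}{49531} - \frac{11545568000 \sqrt{474}}{49531} \approx -1.4624 \cdot 10^{9}$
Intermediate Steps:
$J = \frac{8 \sqrt{474}}{3}$ ($J = \frac{8 \sqrt{2059 - 1585}}{3} = \frac{8 \sqrt{474}}{3} \approx 58.057$)
$- \left(C + 39018\right) \left(30777 + \frac{-14863 - 15361}{d{\left(-79 \right)} + J}\right) = - \left(8732 + 39018\right) \left(30777 + \frac{-14863 - 15361}{141 + \frac{8 \sqrt{474}}{3}}\right) = - 47750 \left(30777 - \frac{30224}{141 + \frac{8 \sqrt{474}}{3}}\right) = - (1469601750 - \frac{1443196000}{141 + \frac{8 \sqrt{474}}{3}}) = -1469601750 + \frac{1443196000}{141 + \frac{8 \sqrt{474}}{3}}$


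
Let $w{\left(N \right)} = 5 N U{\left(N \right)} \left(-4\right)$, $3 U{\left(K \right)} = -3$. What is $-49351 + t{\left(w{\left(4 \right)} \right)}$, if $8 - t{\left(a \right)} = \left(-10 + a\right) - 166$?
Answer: $-49247$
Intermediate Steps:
$U{\left(K \right)} = -1$ ($U{\left(K \right)} = \frac{1}{3} \left(-3\right) = -1$)
$w{\left(N \right)} = 20 N$ ($w{\left(N \right)} = 5 N \left(-1\right) \left(-4\right) = - 5 N \left(-4\right) = 20 N$)
$t{\left(a \right)} = 184 - a$ ($t{\left(a \right)} = 8 - \left(\left(-10 + a\right) - 166\right) = 8 - \left(-176 + a\right) = 184 - a$)
$-49351 + t{\left(w{\left(4 \right)} \right)} = -49351 + \left(184 - 20 \cdot 4\right) = -49351 + \left(184 - 80\right) = -49351 + 104 = -49247$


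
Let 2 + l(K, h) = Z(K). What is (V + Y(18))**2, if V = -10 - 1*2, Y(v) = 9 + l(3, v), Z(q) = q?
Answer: 4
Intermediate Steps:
l(K, h) = -2 + K
Y(v) = 10 (Y(v) = 9 + (-2 + 3) = 9 + 1 = 10)
V = -12 (V = -10 - 2 = -12)
(V + Y(18))**2 = (-12 + 10)**2 = (-2)**2 = 4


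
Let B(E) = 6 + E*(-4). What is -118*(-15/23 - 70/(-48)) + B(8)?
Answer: -33431/276 ≈ -121.13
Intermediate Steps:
B(E) = 6 - 4*E
-118*(-15/23 - 70/(-48)) + B(8) = -118*(-15/23 - 70/(-48)) + (6 - 4*8) = -118*(-15*1/23 - 70*(-1/48)) + (6 - 32) = -118*(-15/23 + 35/24) - 26 = -118*445/552 - 26 = -26255/276 - 26 = -33431/276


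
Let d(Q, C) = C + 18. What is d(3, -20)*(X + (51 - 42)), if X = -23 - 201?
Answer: 430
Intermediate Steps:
d(Q, C) = 18 + C
X = -224
d(3, -20)*(X + (51 - 42)) = (18 - 20)*(-224 + (51 - 42)) = -2*(-224 + 9) = -2*(-215) = 430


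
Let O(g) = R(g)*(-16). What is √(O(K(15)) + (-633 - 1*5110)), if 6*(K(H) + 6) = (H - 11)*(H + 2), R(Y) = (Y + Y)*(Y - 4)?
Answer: I*√53735/3 ≈ 77.269*I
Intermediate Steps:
R(Y) = 2*Y*(-4 + Y) (R(Y) = (2*Y)*(-4 + Y) = 2*Y*(-4 + Y))
K(H) = -6 + (-11 + H)*(2 + H)/6 (K(H) = -6 + ((H - 11)*(H + 2))/6 = -6 + ((-11 + H)*(2 + H))/6 = -6 + (-11 + H)*(2 + H)/6)
O(g) = -32*g*(-4 + g) (O(g) = (2*g*(-4 + g))*(-16) = -32*g*(-4 + g))
√(O(K(15)) + (-633 - 1*5110)) = √(32*(-29/3 - 3/2*15 + (⅙)*15²)*(4 - (-29/3 - 3/2*15 + (⅙)*15²)) + (-633 - 1*5110)) = √(32*(-29/3 - 45/2 + (⅙)*225)*(4 - (-29/3 - 45/2 + (⅙)*225)) + (-633 - 5110)) = √(32*(-29/3 - 45/2 + 75/2)*(4 - (-29/3 - 45/2 + 75/2)) - 5743) = √(32*(16/3)*(4 - 1*16/3) - 5743) = √(32*(16/3)*(4 - 16/3) - 5743) = √(32*(16/3)*(-4/3) - 5743) = √(-2048/9 - 5743) = √(-53735/9) = I*√53735/3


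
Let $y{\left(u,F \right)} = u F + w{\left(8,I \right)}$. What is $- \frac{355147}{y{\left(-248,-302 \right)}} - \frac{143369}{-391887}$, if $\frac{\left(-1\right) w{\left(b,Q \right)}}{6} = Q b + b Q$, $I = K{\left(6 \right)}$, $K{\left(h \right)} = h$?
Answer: $- \frac{128522308309}{29125041840} \approx -4.4128$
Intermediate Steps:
$I = 6$
$w{\left(b,Q \right)} = - 12 Q b$ ($w{\left(b,Q \right)} = - 6 \left(Q b + b Q\right) = - 6 \left(Q b + Q b\right) = - 6 \cdot 2 Q b = - 12 Q b$)
$y{\left(u,F \right)} = -576 + F u$ ($y{\left(u,F \right)} = u F - 72 \cdot 8 = F u - 576 = -576 + F u$)
$- \frac{355147}{y{\left(-248,-302 \right)}} - \frac{143369}{-391887} = - \frac{355147}{-576 - -74896} - \frac{143369}{-391887} = - \frac{355147}{-576 + 74896} - - \frac{143369}{391887} = - \frac{355147}{74320} + \frac{143369}{391887} = - \frac{128522308309}{29125041840}$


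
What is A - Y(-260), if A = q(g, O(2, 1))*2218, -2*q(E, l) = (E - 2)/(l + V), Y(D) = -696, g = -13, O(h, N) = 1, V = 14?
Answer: 1805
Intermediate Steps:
q(E, l) = -(-2 + E)/(2*(14 + l)) (q(E, l) = -(E - 2)/(2*(l + 14)) = -(-2 + E)/(2*(14 + l)))
A = 1109 (A = ((2 - 1*(-13))/(2*(14 + 1)))*2218 = ((½)*(2 + 13)/15)*2218 = ((½)*(1/15)*15)*2218 = (½)*2218 = 1109)
A - Y(-260) = 1109 - 1*(-696) = 1109 + 696 = 1805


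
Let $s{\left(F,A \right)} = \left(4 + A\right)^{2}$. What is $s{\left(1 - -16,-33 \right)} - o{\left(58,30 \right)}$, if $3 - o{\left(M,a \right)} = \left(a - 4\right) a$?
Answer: $1618$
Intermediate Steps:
$o{\left(M,a \right)} = 3 - a \left(-4 + a\right)$ ($o{\left(M,a \right)} = 3 - \left(a - 4\right) a = 3 - \left(-4 + a\right) a = 3 - a \left(-4 + a\right)$)
$s{\left(1 - -16,-33 \right)} - o{\left(58,30 \right)} = \left(4 - 33\right)^{2} - \left(3 - 30^{2} + 4 \cdot 30\right) = \left(-29\right)^{2} - \left(3 - 900 + 120\right) = 841 - \left(3 - 900 + 120\right) = 841 - -777 = 841 + 777 = 1618$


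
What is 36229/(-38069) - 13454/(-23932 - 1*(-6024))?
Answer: -68304303/340869826 ≈ -0.20038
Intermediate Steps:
36229/(-38069) - 13454/(-23932 - 1*(-6024)) = 36229*(-1/38069) - 13454/(-23932 + 6024) = -36229/38069 - 13454/(-17908) = -36229/38069 - 13454*(-1/17908) = -36229/38069 + 6727/8954 = -68304303/340869826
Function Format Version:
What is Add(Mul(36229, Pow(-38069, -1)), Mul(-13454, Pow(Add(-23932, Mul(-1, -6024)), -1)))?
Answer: Rational(-68304303, 340869826) ≈ -0.20038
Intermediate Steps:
Add(Mul(36229, Pow(-38069, -1)), Mul(-13454, Pow(Add(-23932, Mul(-1, -6024)), -1))) = Add(Mul(36229, Rational(-1, 38069)), Mul(-13454, Pow(Add(-23932, 6024), -1))) = Add(Rational(-36229, 38069), Mul(-13454, Pow(-17908, -1))) = Add(Rational(-36229, 38069), Mul(-13454, Rational(-1, 17908))) = Add(Rational(-36229, 38069), Rational(6727, 8954)) = Rational(-68304303, 340869826)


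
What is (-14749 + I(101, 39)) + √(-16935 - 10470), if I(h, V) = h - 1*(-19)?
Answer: -14629 + 3*I*√3045 ≈ -14629.0 + 165.54*I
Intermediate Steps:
I(h, V) = 19 + h (I(h, V) = h + 19 = 19 + h)
(-14749 + I(101, 39)) + √(-16935 - 10470) = (-14749 + (19 + 101)) + √(-16935 - 10470) = (-14749 + 120) + √(-27405) = -14629 + 3*I*√3045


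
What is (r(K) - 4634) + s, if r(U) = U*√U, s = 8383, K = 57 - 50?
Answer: 3749 + 7*√7 ≈ 3767.5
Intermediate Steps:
K = 7
r(U) = U^(3/2)
(r(K) - 4634) + s = (7^(3/2) - 4634) + 8383 = (7*√7 - 4634) + 8383 = (-4634 + 7*√7) + 8383 = 3749 + 7*√7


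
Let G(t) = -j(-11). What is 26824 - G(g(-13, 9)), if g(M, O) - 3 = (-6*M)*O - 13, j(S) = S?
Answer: 26813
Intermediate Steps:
g(M, O) = -10 - 6*M*O (g(M, O) = 3 + ((-6*M)*O - 13) = 3 + (-6*M*O - 13) = 3 + (-13 - 6*M*O) = -10 - 6*M*O)
G(t) = 11 (G(t) = -1*(-11) = 11)
26824 - G(g(-13, 9)) = 26824 - 1*11 = 26824 - 11 = 26813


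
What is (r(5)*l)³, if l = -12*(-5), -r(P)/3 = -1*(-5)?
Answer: -729000000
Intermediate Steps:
r(P) = -15 (r(P) = -(-3)*(-5) = -3*5 = -15)
l = 60 (l = -3*(-20) = 60)
(r(5)*l)³ = (-15*60)³ = (-900)³ = -729000000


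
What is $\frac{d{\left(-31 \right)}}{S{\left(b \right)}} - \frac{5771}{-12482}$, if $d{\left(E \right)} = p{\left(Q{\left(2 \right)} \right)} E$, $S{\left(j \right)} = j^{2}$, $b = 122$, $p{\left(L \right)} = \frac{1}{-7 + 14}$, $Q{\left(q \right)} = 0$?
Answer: $\frac{300441003}{650237308} \approx 0.46205$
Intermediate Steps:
$p{\left(L \right)} = \frac{1}{7}$
$d{\left(E \right)} = \frac{E}{7}$
$\frac{d{\left(-31 \right)}}{S{\left(b \right)}} - \frac{5771}{-12482} = \frac{\frac{1}{7} \left(-31\right)}{122^{2}} - \frac{5771}{-12482} = - \frac{31}{7 \cdot 14884} - - \frac{5771}{12482} = \left(- \frac{31}{7}\right) \frac{1}{14884} + \frac{5771}{12482} = - \frac{31}{104188} + \frac{5771}{12482} = \frac{300441003}{650237308}$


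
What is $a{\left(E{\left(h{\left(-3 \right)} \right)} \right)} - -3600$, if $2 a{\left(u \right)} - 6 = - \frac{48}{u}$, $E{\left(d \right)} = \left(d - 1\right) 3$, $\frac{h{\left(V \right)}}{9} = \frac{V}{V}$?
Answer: $3602$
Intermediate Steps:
$h{\left(V \right)} = 9$ ($h{\left(V \right)} = 9 \frac{V}{V} = 9 \cdot 1 = 9$)
$E{\left(d \right)} = -3 + 3 d$ ($E{\left(d \right)} = \left(-1 + d\right) 3 = -3 + 3 d$)
$a{\left(u \right)} = 3 - \frac{24}{u}$ ($a{\left(u \right)} = 3 + \frac{\left(-48\right) \frac{1}{u}}{2} = 3 - \frac{24}{u}$)
$a{\left(E{\left(h{\left(-3 \right)} \right)} \right)} - -3600 = \left(3 - \frac{24}{-3 + 3 \cdot 9}\right) - -3600 = \left(3 - \frac{24}{-3 + 27}\right) + 3600 = \left(3 - \frac{24}{24}\right) + 3600 = \left(3 - 1\right) + 3600 = 2 + 3600 = 3602$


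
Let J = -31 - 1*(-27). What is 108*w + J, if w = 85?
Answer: 9176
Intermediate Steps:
J = -4 (J = -31 + 27 = -4)
108*w + J = 108*85 - 4 = 9180 - 4 = 9176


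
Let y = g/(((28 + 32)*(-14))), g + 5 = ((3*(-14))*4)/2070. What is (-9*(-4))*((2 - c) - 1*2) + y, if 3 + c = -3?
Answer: 62598553/289800 ≈ 216.01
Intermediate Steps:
c = -6 (c = -3 - 3 = -6)
g = -1753/345 (g = -5 + ((3*(-14))*4)/2070 = -5 - 42*4*(1/2070) = -5 - 168*1/2070 = -5 - 28/345 = -1753/345 ≈ -5.0812)
y = 1753/289800 (y = -1753*(-1/(14*(28 + 32)))/345 = -1753/(345*(60*(-14))) = -1753/345/(-840) = -1753/345*(-1/840) = 1753/289800 ≈ 0.0060490)
(-9*(-4))*((2 - c) - 1*2) + y = (-9*(-4))*((2 - 1*(-6)) - 1*2) + 1753/289800 = 36*((2 + 6) - 2) + 1753/289800 = 36*(8 - 2) + 1753/289800 = 36*6 + 1753/289800 = 216 + 1753/289800 = 62598553/289800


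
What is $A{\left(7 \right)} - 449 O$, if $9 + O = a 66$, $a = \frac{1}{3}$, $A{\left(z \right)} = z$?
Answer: $-5830$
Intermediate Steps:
$a = \frac{1}{3} \approx 0.33333$
$O = 13$ ($O = -9 + \frac{1}{3} \cdot 66 = -9 + 22 = 13$)
$A{\left(7 \right)} - 449 O = 7 - 5837 = -5830$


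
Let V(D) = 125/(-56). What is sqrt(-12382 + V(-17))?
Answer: I*sqrt(9709238)/28 ≈ 111.28*I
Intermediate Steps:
V(D) = -125/56 (V(D) = 125*(-1/56) = -125/56)
sqrt(-12382 + V(-17)) = sqrt(-12382 - 125/56) = sqrt(-693517/56) = I*sqrt(9709238)/28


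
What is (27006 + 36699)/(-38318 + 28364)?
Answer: -21235/3318 ≈ -6.3999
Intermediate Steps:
(27006 + 36699)/(-38318 + 28364) = 63705/(-9954) = 63705*(-1/9954) = -21235/3318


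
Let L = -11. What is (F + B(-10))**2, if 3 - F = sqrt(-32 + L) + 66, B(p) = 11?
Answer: (52 + I*sqrt(43))**2 ≈ 2661.0 + 681.97*I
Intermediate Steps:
F = -63 - I*sqrt(43) (F = 3 - (sqrt(-32 - 11) + 66) = 3 - (sqrt(-43) + 66) = 3 - (I*sqrt(43) + 66) = 3 - (66 + I*sqrt(43)) = 3 + (-66 - I*sqrt(43)) = -63 - I*sqrt(43) ≈ -63.0 - 6.5574*I)
(F + B(-10))**2 = ((-63 - I*sqrt(43)) + 11)**2 = (-52 - I*sqrt(43))**2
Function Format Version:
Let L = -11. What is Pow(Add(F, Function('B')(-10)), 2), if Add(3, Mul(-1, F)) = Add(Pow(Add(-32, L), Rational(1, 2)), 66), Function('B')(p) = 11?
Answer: Pow(Add(52, Mul(I, Pow(43, Rational(1, 2)))), 2) ≈ Add(2661.0, Mul(681.97, I))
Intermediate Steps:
F = Add(-63, Mul(-1, I, Pow(43, Rational(1, 2)))) (F = Add(3, Mul(-1, Add(Pow(Add(-32, -11), Rational(1, 2)), 66))) = Add(3, Mul(-1, Add(Pow(-43, Rational(1, 2)), 66))) = Add(3, Mul(-1, Add(Mul(I, Pow(43, Rational(1, 2))), 66))) = Add(3, Mul(-1, Add(66, Mul(I, Pow(43, Rational(1, 2)))))) = Add(3, Add(-66, Mul(-1, I, Pow(43, Rational(1, 2))))) = Add(-63, Mul(-1, I, Pow(43, Rational(1, 2)))) ≈ Add(-63.000, Mul(-6.5574, I)))
Pow(Add(F, Function('B')(-10)), 2) = Pow(Add(Add(-63, Mul(-1, I, Pow(43, Rational(1, 2)))), 11), 2) = Pow(Add(-52, Mul(-1, I, Pow(43, Rational(1, 2)))), 2)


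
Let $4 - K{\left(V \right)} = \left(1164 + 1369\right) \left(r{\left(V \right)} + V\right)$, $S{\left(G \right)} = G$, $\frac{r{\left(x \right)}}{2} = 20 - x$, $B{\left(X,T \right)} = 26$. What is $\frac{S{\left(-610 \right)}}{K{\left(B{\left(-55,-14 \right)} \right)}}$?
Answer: $\frac{305}{17729} \approx 0.017203$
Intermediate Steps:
$r{\left(x \right)} = 40 - 2 x$ ($r{\left(x \right)} = 2 \left(20 - x\right) = 40 - 2 x$)
$K{\left(V \right)} = -101316 + 2533 V$ ($K{\left(V \right)} = 4 - \left(1164 + 1369\right) \left(\left(40 - 2 V\right) + V\right) = 4 - 2533 \left(40 - V\right) = 4 - \left(101320 - 2533 V\right) = 4 + \left(-101320 + 2533 V\right) = -101316 + 2533 V$)
$\frac{S{\left(-610 \right)}}{K{\left(B{\left(-55,-14 \right)} \right)}} = - \frac{610}{-101316 + 2533 \cdot 26} = - \frac{610}{-101316 + 65858} = - \frac{610}{-35458} = \left(-610\right) \left(- \frac{1}{35458}\right) = \frac{305}{17729}$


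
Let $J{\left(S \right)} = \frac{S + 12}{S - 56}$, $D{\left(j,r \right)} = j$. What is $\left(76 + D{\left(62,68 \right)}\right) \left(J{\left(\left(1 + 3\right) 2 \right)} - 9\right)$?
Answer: $- \frac{2599}{2} \approx -1299.5$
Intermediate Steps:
$J{\left(S \right)} = \frac{12 + S}{-56 + S}$
$\left(76 + D{\left(62,68 \right)}\right) \left(J{\left(\left(1 + 3\right) 2 \right)} - 9\right) = \left(76 + 62\right) \left(\frac{12 + \left(1 + 3\right) 2}{-56 + \left(1 + 3\right) 2} - 9\right) = 138 \left(\frac{12 + 4 \cdot 2}{-56 + 4 \cdot 2} - 9\right) = 138 \left(\frac{12 + 8}{-56 + 8} - 9\right) = 138 \left(\frac{1}{-48} \cdot 20 - 9\right) = 138 \left(\left(- \frac{1}{48}\right) 20 - 9\right) = 138 \left(- \frac{5}{12} - 9\right) = 138 \left(- \frac{113}{12}\right) = - \frac{2599}{2}$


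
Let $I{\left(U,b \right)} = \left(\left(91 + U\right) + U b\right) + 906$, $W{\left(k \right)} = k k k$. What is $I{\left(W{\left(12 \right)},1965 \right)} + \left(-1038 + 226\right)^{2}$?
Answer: $4057589$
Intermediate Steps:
$W{\left(k \right)} = k^{3}$ ($W{\left(k \right)} = k^{2} k = k^{3}$)
$I{\left(U,b \right)} = 997 + U + U b$ ($I{\left(U,b \right)} = \left(91 + U + U b\right) + 906 = 997 + U + U b$)
$I{\left(W{\left(12 \right)},1965 \right)} + \left(-1038 + 226\right)^{2} = \left(997 + 12^{3} + 12^{3} \cdot 1965\right) + \left(-1038 + 226\right)^{2} = \left(997 + 1728 + 1728 \cdot 1965\right) + \left(-812\right)^{2} = \left(997 + 1728 + 3395520\right) + 659344 = 3398245 + 659344 = 4057589$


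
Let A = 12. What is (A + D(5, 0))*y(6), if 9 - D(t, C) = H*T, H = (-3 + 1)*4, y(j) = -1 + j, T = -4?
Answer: -55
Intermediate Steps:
H = -8 (H = -2*4 = -8)
D(t, C) = -23 (D(t, C) = 9 - (-8)*(-4) = 9 - 1*32 = 9 - 32 = -23)
(A + D(5, 0))*y(6) = (12 - 23)*(-1 + 6) = -11*5 = -55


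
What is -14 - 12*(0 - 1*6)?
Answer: 58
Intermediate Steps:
-14 - 12*(0 - 1*6) = -14 - 12*(0 - 6) = -14 - 12*(-6) = -14 + 72 = 58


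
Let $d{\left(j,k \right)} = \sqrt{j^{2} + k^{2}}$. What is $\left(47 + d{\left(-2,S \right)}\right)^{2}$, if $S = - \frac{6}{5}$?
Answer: $\frac{55361}{25} + \frac{188 \sqrt{34}}{5} \approx 2433.7$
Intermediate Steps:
$S = - \frac{6}{5}$ ($S = \left(-6\right) \frac{1}{5} = - \frac{6}{5} \approx -1.2$)
$\left(47 + d{\left(-2,S \right)}\right)^{2} = \left(47 + \sqrt{\left(-2\right)^{2} + \left(- \frac{6}{5}\right)^{2}}\right)^{2} = \left(47 + \sqrt{4 + \frac{36}{25}}\right)^{2} = \left(47 + \sqrt{\frac{136}{25}}\right)^{2} = \left(47 + \frac{2 \sqrt{34}}{5}\right)^{2}$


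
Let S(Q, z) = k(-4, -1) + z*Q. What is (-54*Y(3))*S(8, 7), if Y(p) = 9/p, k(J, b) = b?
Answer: -8910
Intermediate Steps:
S(Q, z) = -1 + Q*z (S(Q, z) = -1 + z*Q = -1 + Q*z)
(-54*Y(3))*S(8, 7) = (-486/3)*(-1 + 8*7) = (-486/3)*(-1 + 56) = -54*3*55 = -162*55 = -8910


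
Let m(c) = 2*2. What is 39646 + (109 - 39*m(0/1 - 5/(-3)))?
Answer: 39599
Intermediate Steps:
m(c) = 4
39646 + (109 - 39*m(0/1 - 5/(-3))) = 39646 + (109 - 39*4) = 39646 + (109 - 156) = 39646 - 47 = 39599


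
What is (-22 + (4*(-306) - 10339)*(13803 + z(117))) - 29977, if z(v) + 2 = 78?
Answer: -160512876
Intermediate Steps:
z(v) = 76 (z(v) = -2 + 78 = 76)
(-22 + (4*(-306) - 10339)*(13803 + z(117))) - 29977 = (-22 + (4*(-306) - 10339)*(13803 + 76)) - 29977 = (-22 + (-1224 - 10339)*13879) - 29977 = (-22 - 11563*13879) - 29977 = (-22 - 160482877) - 29977 = -160482899 - 29977 = -160512876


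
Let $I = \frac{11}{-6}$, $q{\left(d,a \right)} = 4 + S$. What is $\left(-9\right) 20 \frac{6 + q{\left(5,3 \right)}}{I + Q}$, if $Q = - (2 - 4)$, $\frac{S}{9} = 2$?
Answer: $-30240$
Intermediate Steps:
$S = 18$ ($S = 9 \cdot 2 = 18$)
$q{\left(d,a \right)} = 22$ ($q{\left(d,a \right)} = 4 + 18 = 22$)
$Q = 2$ ($Q = - (2 - 4) = \left(-1\right) \left(-2\right) = 2$)
$I = - \frac{11}{6}$ ($I = 11 \left(- \frac{1}{6}\right) = - \frac{11}{6} \approx -1.8333$)
$\left(-9\right) 20 \frac{6 + q{\left(5,3 \right)}}{I + Q} = \left(-9\right) 20 \frac{6 + 22}{- \frac{11}{6} + 2} = - 180 \cdot 28 \frac{1}{\frac{1}{6}} = - 180 \cdot 28 \cdot 6 = \left(-180\right) 168 = -30240$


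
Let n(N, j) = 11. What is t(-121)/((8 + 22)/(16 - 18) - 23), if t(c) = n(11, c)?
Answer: -11/38 ≈ -0.28947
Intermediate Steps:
t(c) = 11
t(-121)/((8 + 22)/(16 - 18) - 23) = 11/((8 + 22)/(16 - 18) - 23) = 11/(30/(-2) - 23) = 11/(30*(-½) - 23) = 11/(-15 - 23) = 11/(-38) = 11*(-1/38) = -11/38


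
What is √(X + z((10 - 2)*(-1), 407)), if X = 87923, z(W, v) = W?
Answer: √87915 ≈ 296.50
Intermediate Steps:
√(X + z((10 - 2)*(-1), 407)) = √(87923 + (10 - 2)*(-1)) = √(87923 + 8*(-1)) = √(87923 - 8) = √87915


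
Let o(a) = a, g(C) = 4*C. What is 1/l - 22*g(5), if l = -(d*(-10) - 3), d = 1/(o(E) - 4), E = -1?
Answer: -439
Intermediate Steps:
d = -⅕ (d = 1/(-1 - 4) = 1/(-5) = -⅕ ≈ -0.20000)
l = 1 (l = -(-⅕*(-10) - 3) = -(2 - 3) = -1*(-1) = 1)
1/l - 22*g(5) = 1/1 - 22*4*5 = 1 - 22*20 = 1 - 1*440 = 1 - 440 = -439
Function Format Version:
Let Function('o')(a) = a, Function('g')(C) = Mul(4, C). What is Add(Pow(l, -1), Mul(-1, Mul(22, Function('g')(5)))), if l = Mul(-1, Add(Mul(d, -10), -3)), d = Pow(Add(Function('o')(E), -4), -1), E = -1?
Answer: -439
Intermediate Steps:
d = Rational(-1, 5) (d = Pow(Add(-1, -4), -1) = Pow(-5, -1) = Rational(-1, 5) ≈ -0.20000)
l = 1 (l = Mul(-1, Add(Mul(Rational(-1, 5), -10), -3)) = Mul(-1, Add(2, -3)) = Mul(-1, -1) = 1)
Add(Pow(l, -1), Mul(-1, Mul(22, Function('g')(5)))) = Add(Pow(1, -1), Mul(-1, Mul(22, Mul(4, 5)))) = Add(1, Mul(-1, Mul(22, 20))) = Add(1, Mul(-1, 440)) = Add(1, -440) = -439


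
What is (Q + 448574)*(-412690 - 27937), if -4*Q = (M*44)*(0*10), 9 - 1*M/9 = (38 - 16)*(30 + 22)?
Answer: -197653815898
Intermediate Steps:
M = -10215 (M = 81 - 9*(38 - 16)*(30 + 22) = 81 - 198*52 = 81 - 9*1144 = 81 - 10296 = -10215)
Q = 0 (Q = -(-10215*44)*0*10/4 = -(-112365)*0 = -¼*0 = 0)
(Q + 448574)*(-412690 - 27937) = (0 + 448574)*(-412690 - 27937) = 448574*(-440627) = -197653815898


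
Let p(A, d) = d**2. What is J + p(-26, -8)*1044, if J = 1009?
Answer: 67825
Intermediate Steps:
J + p(-26, -8)*1044 = 1009 + (-8)**2*1044 = 1009 + 64*1044 = 1009 + 66816 = 67825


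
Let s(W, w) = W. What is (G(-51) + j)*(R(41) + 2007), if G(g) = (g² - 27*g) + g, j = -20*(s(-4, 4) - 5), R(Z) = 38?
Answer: 8398815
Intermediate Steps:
j = 180 (j = -20*(-4 - 5) = -20*(-9) = 180)
G(g) = g² - 26*g
(G(-51) + j)*(R(41) + 2007) = (-51*(-26 - 51) + 180)*(38 + 2007) = (-51*(-77) + 180)*2045 = (3927 + 180)*2045 = 4107*2045 = 8398815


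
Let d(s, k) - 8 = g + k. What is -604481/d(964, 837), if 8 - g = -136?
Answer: -604481/989 ≈ -611.20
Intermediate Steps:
g = 144 (g = 8 - 1*(-136) = 8 + 136 = 144)
d(s, k) = 152 + k (d(s, k) = 8 + (144 + k) = 152 + k)
-604481/d(964, 837) = -604481/(152 + 837) = -604481/989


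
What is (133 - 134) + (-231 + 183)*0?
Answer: -1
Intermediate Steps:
(133 - 134) + (-231 + 183)*0 = -1 - 48*0 = -1 + 0 = -1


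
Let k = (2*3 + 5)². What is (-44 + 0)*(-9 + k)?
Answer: -4928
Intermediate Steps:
k = 121 (k = (6 + 5)² = 11² = 121)
(-44 + 0)*(-9 + k) = (-44 + 0)*(-9 + 121) = -44*112 = -4928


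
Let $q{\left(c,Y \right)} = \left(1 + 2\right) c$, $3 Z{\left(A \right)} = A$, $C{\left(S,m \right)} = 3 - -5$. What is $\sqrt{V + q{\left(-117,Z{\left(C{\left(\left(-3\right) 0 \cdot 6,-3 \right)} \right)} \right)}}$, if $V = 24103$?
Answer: $2 \sqrt{5938} \approx 154.12$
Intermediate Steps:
$C{\left(S,m \right)} = 8$ ($C{\left(S,m \right)} = 3 + 5 = 8$)
$Z{\left(A \right)} = \frac{A}{3}$
$q{\left(c,Y \right)} = 3 c$
$\sqrt{V + q{\left(-117,Z{\left(C{\left(\left(-3\right) 0 \cdot 6,-3 \right)} \right)} \right)}} = \sqrt{24103 + 3 \left(-117\right)} = \sqrt{24103 - 351} = \sqrt{23752} = 2 \sqrt{5938}$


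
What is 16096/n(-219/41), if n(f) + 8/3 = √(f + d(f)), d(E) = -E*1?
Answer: -6036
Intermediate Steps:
d(E) = -E
n(f) = -8/3 (n(f) = -8/3 + √(f - f) = -8/3 + √0 = -8/3 + 0 = -8/3)
16096/n(-219/41) = 16096/(-8/3) = 16096*(-3/8) = -6036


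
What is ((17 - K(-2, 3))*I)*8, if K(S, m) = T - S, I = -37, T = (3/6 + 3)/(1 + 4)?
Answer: -21164/5 ≈ -4232.8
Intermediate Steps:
T = 7/10 (T = (3*(1/6) + 3)/5 = (1/2 + 3)*(1/5) = (7/2)*(1/5) = 7/10 ≈ 0.70000)
K(S, m) = 7/10 - S
((17 - K(-2, 3))*I)*8 = ((17 - (7/10 - 1*(-2)))*(-37))*8 = ((17 - (7/10 + 2))*(-37))*8 = ((17 - 1*27/10)*(-37))*8 = ((17 - 27/10)*(-37))*8 = ((143/10)*(-37))*8 = -5291/10*8 = -21164/5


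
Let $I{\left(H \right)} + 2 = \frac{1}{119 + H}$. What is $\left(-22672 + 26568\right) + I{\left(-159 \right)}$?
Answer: $\frac{155759}{40} \approx 3894.0$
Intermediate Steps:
$I{\left(H \right)} = -2 + \frac{1}{119 + H}$
$\left(-22672 + 26568\right) + I{\left(-159 \right)} = \left(-22672 + 26568\right) + \frac{-237 - -318}{119 - 159} = 3896 + \frac{-237 + 318}{-40} = 3896 - \frac{81}{40} = \frac{155759}{40}$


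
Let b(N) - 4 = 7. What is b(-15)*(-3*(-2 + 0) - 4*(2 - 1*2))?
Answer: 66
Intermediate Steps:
b(N) = 11 (b(N) = 4 + 7 = 11)
b(-15)*(-3*(-2 + 0) - 4*(2 - 1*2)) = 11*(-3*(-2 + 0) - 4*(2 - 1*2)) = 11*(-3*(-2) - 4*(2 - 2)) = 11*(6 - 4*0) = 11*(6 + 0) = 11*6 = 66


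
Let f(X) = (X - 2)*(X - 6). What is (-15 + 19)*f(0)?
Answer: 48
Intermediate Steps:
f(X) = (-6 + X)*(-2 + X) (f(X) = (-2 + X)*(-6 + X) = (-6 + X)*(-2 + X))
(-15 + 19)*f(0) = (-15 + 19)*(12 + 0**2 - 8*0) = 4*(12 + 0 + 0) = 4*12 = 48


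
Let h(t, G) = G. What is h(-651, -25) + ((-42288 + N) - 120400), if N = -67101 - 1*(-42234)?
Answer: -187580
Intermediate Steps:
N = -24867 (N = -67101 + 42234 = -24867)
h(-651, -25) + ((-42288 + N) - 120400) = -25 + ((-42288 - 24867) - 120400) = -25 + (-67155 - 120400) = -25 - 187555 = -187580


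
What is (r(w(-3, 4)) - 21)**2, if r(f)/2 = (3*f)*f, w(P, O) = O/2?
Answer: 9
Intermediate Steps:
w(P, O) = O/2 (w(P, O) = O*(1/2) = O/2)
r(f) = 6*f**2 (r(f) = 2*((3*f)*f) = 2*(3*f**2) = 6*f**2)
(r(w(-3, 4)) - 21)**2 = (6*((1/2)*4)**2 - 21)**2 = (6*2**2 - 21)**2 = (6*4 - 21)**2 = (24 - 21)**2 = 3**2 = 9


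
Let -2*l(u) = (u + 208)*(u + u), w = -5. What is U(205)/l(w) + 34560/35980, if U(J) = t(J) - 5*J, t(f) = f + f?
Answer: 2643/7453 ≈ 0.35462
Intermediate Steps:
t(f) = 2*f
l(u) = -u*(208 + u) (l(u) = -(u + 208)*(u + u)/2 = -(208 + u)*2*u/2 = -u*(208 + u))
U(J) = -3*J (U(J) = 2*J - 5*J = -3*J)
U(205)/l(w) + 34560/35980 = (-3*205)/((-1*(-5)*(208 - 5))) + 34560/35980 = -615/((-1*(-5)*203)) + 34560*(1/35980) = -615/1015 + 1728/1799 = -615*1/1015 + 1728/1799 = -123/203 + 1728/1799 = 2643/7453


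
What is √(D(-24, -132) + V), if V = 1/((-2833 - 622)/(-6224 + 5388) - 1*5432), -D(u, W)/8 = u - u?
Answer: 2*I*√948378673/4537697 ≈ 0.013573*I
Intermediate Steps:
D(u, W) = 0 (D(u, W) = -8*(u - u) = -8*0 = 0)
V = -836/4537697 (V = 1/(-3455/(-836) - 5432) = 1/(-3455*(-1/836) - 5432) = 1/(3455/836 - 5432) = 1/(-4537697/836) = -836/4537697 ≈ -0.00018423)
√(D(-24, -132) + V) = √(0 - 836/4537697) = √(-836/4537697) = 2*I*√948378673/4537697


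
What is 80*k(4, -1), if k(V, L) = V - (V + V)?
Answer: -320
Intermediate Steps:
k(V, L) = -V (k(V, L) = V - 2*V = -V)
80*k(4, -1) = 80*(-1*4) = 80*(-4) = -320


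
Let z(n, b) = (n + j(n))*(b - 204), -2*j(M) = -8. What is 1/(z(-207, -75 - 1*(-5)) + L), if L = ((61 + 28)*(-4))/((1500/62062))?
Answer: 375/15334732 ≈ 2.4454e-5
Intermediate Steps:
j(M) = 4 (j(M) = -½*(-8) = 4)
z(n, b) = (-204 + b)*(4 + n) (z(n, b) = (n + 4)*(b - 204) = (4 + n)*(-204 + b) = (-204 + b)*(4 + n))
L = -5523518/375 (L = (89*(-4))/((1500*(1/62062))) = -356/750/31031 = -356*31031/750 = -5523518/375 ≈ -14729.)
1/(z(-207, -75 - 1*(-5)) + L) = 1/((-816 - 204*(-207) + 4*(-75 - 1*(-5)) + (-75 - 1*(-5))*(-207)) - 5523518/375) = 1/((-816 + 42228 + 4*(-75 + 5) + (-75 + 5)*(-207)) - 5523518/375) = 1/((-816 + 42228 + 4*(-70) - 70*(-207)) - 5523518/375) = 1/((-816 + 42228 - 280 + 14490) - 5523518/375) = 1/(55622 - 5523518/375) = 1/(15334732/375) = 375/15334732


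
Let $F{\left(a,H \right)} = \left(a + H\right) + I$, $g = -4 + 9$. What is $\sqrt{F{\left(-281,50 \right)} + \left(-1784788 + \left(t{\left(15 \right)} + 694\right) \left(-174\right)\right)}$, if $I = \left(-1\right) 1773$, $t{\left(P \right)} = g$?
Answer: $i \sqrt{1908418} \approx 1381.5 i$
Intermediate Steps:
$g = 5$
$t{\left(P \right)} = 5$
$I = -1773$
$F{\left(a,H \right)} = -1773 + H + a$ ($F{\left(a,H \right)} = \left(a + H\right) - 1773 = \left(H + a\right) - 1773 = -1773 + H + a$)
$\sqrt{F{\left(-281,50 \right)} + \left(-1784788 + \left(t{\left(15 \right)} + 694\right) \left(-174\right)\right)} = \sqrt{\left(-1773 + 50 - 281\right) - \left(1784788 - \left(5 + 694\right) \left(-174\right)\right)} = \sqrt{-2004 + \left(-1784788 + 699 \left(-174\right)\right)} = \sqrt{-2004 - 1906414} = \sqrt{-1908418} = i \sqrt{1908418}$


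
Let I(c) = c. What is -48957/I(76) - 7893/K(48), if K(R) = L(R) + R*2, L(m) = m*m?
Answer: -9841389/15200 ≈ -647.46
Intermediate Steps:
L(m) = m²
K(R) = R² + 2*R (K(R) = R² + R*2 = R² + 2*R)
-48957/I(76) - 7893/K(48) = -48957/76 - 7893*1/(48*(2 + 48)) = -48957*1/76 - 7893/(48*50) = -48957/76 - 7893/2400 = -48957/76 - 7893*1/2400 = -48957/76 - 2631/800 = -9841389/15200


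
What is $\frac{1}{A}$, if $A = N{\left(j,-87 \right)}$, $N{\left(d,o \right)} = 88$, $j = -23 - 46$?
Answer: $\frac{1}{88} \approx 0.011364$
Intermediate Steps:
$j = -69$
$A = 88$
$\frac{1}{A} = \frac{1}{88}$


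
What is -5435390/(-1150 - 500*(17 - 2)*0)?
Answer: 543539/115 ≈ 4726.4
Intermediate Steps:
-5435390/(-1150 - 500*(17 - 2)*0) = -5435390/(-1150 - 7500*0) = -5435390/(-1150 - 500*0) = -5435390/(-1150 + 0) = -5435390/(-1150) = -5435390*(-1/1150) = 543539/115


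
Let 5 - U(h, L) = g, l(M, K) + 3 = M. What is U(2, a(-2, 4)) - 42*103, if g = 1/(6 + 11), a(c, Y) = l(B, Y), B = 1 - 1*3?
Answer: -73458/17 ≈ -4321.1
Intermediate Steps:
B = -2 (B = 1 - 3 = -2)
l(M, K) = -3 + M
a(c, Y) = -5 (a(c, Y) = -3 - 2 = -5)
g = 1/17 ≈ 0.058824
U(h, L) = 84/17 (U(h, L) = 5 - 1*1/17 = 5 - 1/17 = 84/17)
U(2, a(-2, 4)) - 42*103 = 84/17 - 42*103 = 84/17 - 4326 = -73458/17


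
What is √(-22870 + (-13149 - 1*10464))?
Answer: I*√46483 ≈ 215.6*I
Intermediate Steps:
√(-22870 + (-13149 - 1*10464)) = √(-22870 + (-13149 - 10464)) = √(-22870 - 23613) = √(-46483) = I*√46483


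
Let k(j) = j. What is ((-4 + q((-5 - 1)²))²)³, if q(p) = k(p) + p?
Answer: 98867482624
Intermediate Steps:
q(p) = 2*p (q(p) = p + p = 2*p)
((-4 + q((-5 - 1)²))²)³ = ((-4 + 2*(-5 - 1)²)²)³ = ((-4 + 2*(-6)²)²)³ = ((-4 + 2*36)²)³ = ((-4 + 72)²)³ = (68²)³ = 4624³ = 98867482624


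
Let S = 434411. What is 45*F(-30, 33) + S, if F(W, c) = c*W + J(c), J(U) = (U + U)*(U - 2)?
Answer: 481931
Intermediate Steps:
J(U) = 2*U*(-2 + U) (J(U) = (2*U)*(-2 + U) = 2*U*(-2 + U))
F(W, c) = W*c + 2*c*(-2 + c) (F(W, c) = c*W + 2*c*(-2 + c) = W*c + 2*c*(-2 + c))
45*F(-30, 33) + S = 45*(33*(-4 - 30 + 2*33)) + 434411 = 45*(33*(-4 - 30 + 66)) + 434411 = 45*(33*32) + 434411 = 45*1056 + 434411 = 47520 + 434411 = 481931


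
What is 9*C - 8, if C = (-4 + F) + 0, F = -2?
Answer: -62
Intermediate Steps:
C = -6 (C = (-4 - 2) + 0 = -6 + 0 = -6)
9*C - 8 = 9*(-6) - 8 = -54 - 8 = -62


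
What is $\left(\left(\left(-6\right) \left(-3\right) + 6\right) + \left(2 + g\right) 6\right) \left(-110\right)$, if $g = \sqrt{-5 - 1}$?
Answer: $-3960 - 660 i \sqrt{6} \approx -3960.0 - 1616.7 i$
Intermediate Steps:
$g = i \sqrt{6}$ ($g = \sqrt{-6} = i \sqrt{6} \approx 2.4495 i$)
$\left(\left(\left(-6\right) \left(-3\right) + 6\right) + \left(2 + g\right) 6\right) \left(-110\right) = \left(\left(\left(-6\right) \left(-3\right) + 6\right) + \left(2 + i \sqrt{6}\right) 6\right) \left(-110\right) = \left(\left(18 + 6\right) + \left(12 + 6 i \sqrt{6}\right)\right) \left(-110\right) = \left(24 + \left(12 + 6 i \sqrt{6}\right)\right) \left(-110\right) = \left(36 + 6 i \sqrt{6}\right) \left(-110\right) = -3960 - 660 i \sqrt{6}$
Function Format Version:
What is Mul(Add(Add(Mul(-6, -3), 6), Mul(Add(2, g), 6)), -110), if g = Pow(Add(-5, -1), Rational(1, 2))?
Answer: Add(-3960, Mul(-660, I, Pow(6, Rational(1, 2)))) ≈ Add(-3960.0, Mul(-1616.7, I))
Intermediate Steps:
g = Mul(I, Pow(6, Rational(1, 2))) (g = Pow(-6, Rational(1, 2)) = Mul(I, Pow(6, Rational(1, 2))) ≈ Mul(2.4495, I))
Mul(Add(Add(Mul(-6, -3), 6), Mul(Add(2, g), 6)), -110) = Mul(Add(Add(Mul(-6, -3), 6), Mul(Add(2, Mul(I, Pow(6, Rational(1, 2)))), 6)), -110) = Mul(Add(Add(18, 6), Add(12, Mul(6, I, Pow(6, Rational(1, 2))))), -110) = Mul(Add(24, Add(12, Mul(6, I, Pow(6, Rational(1, 2))))), -110) = Mul(Add(36, Mul(6, I, Pow(6, Rational(1, 2)))), -110) = Add(-3960, Mul(-660, I, Pow(6, Rational(1, 2))))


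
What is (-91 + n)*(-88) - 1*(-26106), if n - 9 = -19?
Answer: 34994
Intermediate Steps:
n = -10 (n = 9 - 19 = -10)
(-91 + n)*(-88) - 1*(-26106) = (-91 - 10)*(-88) - 1*(-26106) = -101*(-88) + 26106 = 8888 + 26106 = 34994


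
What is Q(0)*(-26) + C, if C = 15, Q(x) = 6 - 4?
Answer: -37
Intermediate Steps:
Q(x) = 2
Q(0)*(-26) + C = 2*(-26) + 15 = -52 + 15 = -37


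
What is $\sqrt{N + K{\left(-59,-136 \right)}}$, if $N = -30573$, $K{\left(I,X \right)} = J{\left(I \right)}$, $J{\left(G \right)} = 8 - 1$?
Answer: $i \sqrt{30566} \approx 174.83 i$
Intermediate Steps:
$J{\left(G \right)} = 7$ ($J{\left(G \right)} = 8 - 1 = 7$)
$K{\left(I,X \right)} = 7$
$\sqrt{N + K{\left(-59,-136 \right)}} = \sqrt{-30573 + 7} = \sqrt{-30566} = i \sqrt{30566}$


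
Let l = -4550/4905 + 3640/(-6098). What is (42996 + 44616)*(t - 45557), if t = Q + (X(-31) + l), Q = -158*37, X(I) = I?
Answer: -4492953715127024/997023 ≈ -4.5064e+9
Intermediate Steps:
l = -4560010/2991069 (l = -4550*1/4905 + 3640*(-1/6098) = -910/981 - 1820/3049 = -4560010/2991069 ≈ -1.5245)
Q = -5846
t = -17583072523/2991069 (t = -5846 + (-31 - 4560010/2991069) = -5846 - 97283149/2991069 = -17583072523/2991069 ≈ -5878.5)
(42996 + 44616)*(t - 45557) = (42996 + 44616)*(-17583072523/2991069 - 45557) = 87612*(-153847202956/2991069) = -4492953715127024/997023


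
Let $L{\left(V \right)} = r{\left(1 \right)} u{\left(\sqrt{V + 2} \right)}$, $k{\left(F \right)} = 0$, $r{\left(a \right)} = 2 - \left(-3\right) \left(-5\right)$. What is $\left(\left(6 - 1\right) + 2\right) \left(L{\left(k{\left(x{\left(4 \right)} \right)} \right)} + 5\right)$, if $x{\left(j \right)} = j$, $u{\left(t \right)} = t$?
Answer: $35 - 91 \sqrt{2} \approx -93.693$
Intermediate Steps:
$r{\left(a \right)} = -13$ ($r{\left(a \right)} = 2 - 15 = -13$)
$L{\left(V \right)} = - 13 \sqrt{2 + V}$ ($L{\left(V \right)} = - 13 \sqrt{V + 2} = - 13 \sqrt{2 + V}$)
$\left(\left(6 - 1\right) + 2\right) \left(L{\left(k{\left(x{\left(4 \right)} \right)} \right)} + 5\right) = \left(\left(6 - 1\right) + 2\right) \left(- 13 \sqrt{2 + 0} + 5\right) = \left(5 + 2\right) \left(- 13 \sqrt{2} + 5\right) = 7 \left(5 - 13 \sqrt{2}\right) = 35 - 91 \sqrt{2}$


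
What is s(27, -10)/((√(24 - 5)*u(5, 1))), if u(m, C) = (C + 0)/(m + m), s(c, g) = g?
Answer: -100*√19/19 ≈ -22.942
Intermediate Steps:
u(m, C) = C/(2*m) (u(m, C) = C/((2*m)) = C*(1/(2*m)) = C/(2*m))
s(27, -10)/((√(24 - 5)*u(5, 1))) = -10*10/√(24 - 5) = -10*10*√19/19 = -100*√19/19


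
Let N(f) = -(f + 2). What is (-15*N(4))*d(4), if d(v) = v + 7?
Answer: 990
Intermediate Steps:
N(f) = -2 - f (N(f) = -(2 + f) = -2 - f)
d(v) = 7 + v
(-15*N(4))*d(4) = (-15*(-2 - 1*4))*(7 + 4) = -15*(-2 - 4)*11 = -15*(-6)*11 = 90*11 = 990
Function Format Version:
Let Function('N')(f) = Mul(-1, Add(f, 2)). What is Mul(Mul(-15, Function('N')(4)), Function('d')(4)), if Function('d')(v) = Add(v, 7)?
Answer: 990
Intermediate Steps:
Function('N')(f) = Add(-2, Mul(-1, f)) (Function('N')(f) = Mul(-1, Add(2, f)) = Add(-2, Mul(-1, f)))
Function('d')(v) = Add(7, v)
Mul(Mul(-15, Function('N')(4)), Function('d')(4)) = Mul(Mul(-15, Add(-2, Mul(-1, 4))), Add(7, 4)) = Mul(Mul(-15, Add(-2, -4)), 11) = Mul(Mul(-15, -6), 11) = Mul(90, 11) = 990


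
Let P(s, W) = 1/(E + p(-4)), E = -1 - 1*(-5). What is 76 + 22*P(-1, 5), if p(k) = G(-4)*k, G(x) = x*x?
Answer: 2269/30 ≈ 75.633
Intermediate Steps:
G(x) = x**2
p(k) = 16*k (p(k) = (-4)**2*k = 16*k)
E = 4 (E = -1 + 5 = 4)
P(s, W) = -1/60 (P(s, W) = 1/(4 + 16*(-4)) = 1/(4 - 64) = 1/(-60) = -1/60)
76 + 22*P(-1, 5) = 76 + 22*(-1/60) = 76 - 11/30 = 2269/30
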